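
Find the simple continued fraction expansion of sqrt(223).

[14; (1, 13, 1, 28)]

Write x_i = (sqrt(223) + m_i)/d_i with (m_0, d_0) = (0, 1). a_0 = floor(sqrt(223)) = 14, since 14^2 = 196 <= 223 < 225 = 15^2.
Iterate m_{i+1} = d_i*a_i - m_i, d_{i+1} = (223 - m_{i+1}^2)/d_i, a_{i+1} = floor((a_0 + m_{i+1})/d_{i+1}):
  m_1 = 1*14 - 0 = 14, d_1 = (223 - 14^2)/1 = 27/1 = 27, a_1 = floor((14 + 14)/27) = 1.
  m_2 = 27*1 - 14 = 13, d_2 = (223 - 13^2)/27 = 54/27 = 2, a_2 = floor((14 + 13)/2) = 13.
  m_3 = 2*13 - 13 = 13, d_3 = (223 - 13^2)/2 = 54/2 = 27, a_3 = floor((14 + 13)/27) = 1.
  m_4 = 27*1 - 13 = 14, d_4 = (223 - 14^2)/27 = 27/27 = 1, a_4 = floor((14 + 14)/1) = 28.
  m_5 = 1*28 - 14 = 14, d_5 = (223 - 14^2)/1 = 27/1 = 27: (m_5, d_5) = (m_1, d_1) = (14, 27), so from here the quotients repeat a_1, ..., a_4; the period length is 4.
Hence the expansion of sqrt(223) is a_0 = 14 followed by the repeating block 1, 13, 1, 28 (period 4).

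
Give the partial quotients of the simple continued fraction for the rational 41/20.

Run the Euclidean algorithm on 41 and 20; the successive quotients are the partial quotients a_0, a_1, ... (each step inverts the fractional part left over by the previous one):
  41 = 2*20 + 1, so a_0 = 2.
  20 = 20*1 + 0, so a_1 = 20.
The remainder reaches 0 after 2 divisions, so the expansion has 2 partial quotients, read off in order.

[2; 20]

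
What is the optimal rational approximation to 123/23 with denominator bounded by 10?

16/3

Expand x = 123/23 as a continued fraction with the Euclidean algorithm:
  123 = 5*23 + 8, so a_0 = 5.
  23 = 2*8 + 7, so a_1 = 2.
  8 = 1*7 + 1, so a_2 = 1.
  7 = 7*1 + 0, so a_3 = 7.
so x = [5; 2, 1, 7].
Convergents (p_i = a_i*p_{i-1} + p_{i-2}, q_i = a_i*q_{i-1} + q_{i-2} with p_{-2}=0, p_{-1}=1, q_{-2}=1, q_{-1}=0), until the denominator exceeds 10:
  i=0: a_0=5, p_0 = 5*1 + 0 = 5, q_0 = 5*0 + 1 = 1.
  i=1: a_1=2, p_1 = 2*5 + 1 = 11, q_1 = 2*1 + 0 = 2.
  i=2: a_2=1, p_2 = 1*11 + 5 = 16, q_2 = 1*2 + 1 = 3.
  i=3: a_3=7, p_3 = 7*16 + 11 = 123, q_3 = 7*3 + 2 = 23.
q_3 = 23 > 10, so the last convergent with denominator <= 10 is p_2/q_2 = 16/3.
The closest fraction with denominator <= 10 is either p_2/q_2 or the intermediate fraction (k*p_2 + p_1)/(k*q_2 + q_1) with the largest k >= 1 whose denominator stays <= 10; these approach x as k grows, and every other convergent or intermediate fraction in range is farther away.
Largest k: floor((10 - q_1)/q_2) = floor((10 - 2)/3) = 2.
That gives (2*16 + 11)/(2*3 + 2) = 43/8.
Compare the errors: |x - 16/3| = |123*3 - 16*23|/(23*3) = 1/69, and |x - 43/8| = |123*8 - 43*23|/(23*8) = 5/184.
Cross-multiplying, 1*184 = 184 < 345 = 5*69, so 1/69 is smaller: the convergent 16/3 is closer to x than 43/8.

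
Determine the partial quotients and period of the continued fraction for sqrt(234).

Write x_i = (sqrt(234) + m_i)/d_i with (m_0, d_0) = (0, 1). a_0 = floor(sqrt(234)) = 15, since 15^2 = 225 <= 234 < 256 = 16^2.
Iterate m_{i+1} = d_i*a_i - m_i, d_{i+1} = (234 - m_{i+1}^2)/d_i, a_{i+1} = floor((a_0 + m_{i+1})/d_{i+1}):
  m_1 = 1*15 - 0 = 15, d_1 = (234 - 15^2)/1 = 9/1 = 9, a_1 = floor((15 + 15)/9) = 3.
  m_2 = 9*3 - 15 = 12, d_2 = (234 - 12^2)/9 = 90/9 = 10, a_2 = floor((15 + 12)/10) = 2.
  m_3 = 10*2 - 12 = 8, d_3 = (234 - 8^2)/10 = 170/10 = 17, a_3 = floor((15 + 8)/17) = 1.
  m_4 = 17*1 - 8 = 9, d_4 = (234 - 9^2)/17 = 153/17 = 9, a_4 = floor((15 + 9)/9) = 2.
  m_5 = 9*2 - 9 = 9, d_5 = (234 - 9^2)/9 = 153/9 = 17, a_5 = floor((15 + 9)/17) = 1.
  m_6 = 17*1 - 9 = 8, d_6 = (234 - 8^2)/17 = 170/17 = 10, a_6 = floor((15 + 8)/10) = 2.
  m_7 = 10*2 - 8 = 12, d_7 = (234 - 12^2)/10 = 90/10 = 9, a_7 = floor((15 + 12)/9) = 3.
  m_8 = 9*3 - 12 = 15, d_8 = (234 - 15^2)/9 = 9/9 = 1, a_8 = floor((15 + 15)/1) = 30.
  m_9 = 1*30 - 15 = 15, d_9 = (234 - 15^2)/1 = 9/1 = 9: (m_9, d_9) = (m_1, d_1) = (15, 9), so from here the quotients repeat a_1, ..., a_8; the period length is 8.
Hence the expansion of sqrt(234) is a_0 = 15 followed by the repeating block 3, 2, 1, 2, 1, 2, 3, 30 (period 8).

[15; (3, 2, 1, 2, 1, 2, 3, 30)]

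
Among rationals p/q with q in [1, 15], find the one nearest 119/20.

89/15

Expand x = 119/20 as a continued fraction with the Euclidean algorithm:
  119 = 5*20 + 19, so a_0 = 5.
  20 = 1*19 + 1, so a_1 = 1.
  19 = 19*1 + 0, so a_2 = 19.
so x = [5; 1, 19].
Convergents (p_i = a_i*p_{i-1} + p_{i-2}, q_i = a_i*q_{i-1} + q_{i-2} with p_{-2}=0, p_{-1}=1, q_{-2}=1, q_{-1}=0), until the denominator exceeds 15:
  i=0: a_0=5, p_0 = 5*1 + 0 = 5, q_0 = 5*0 + 1 = 1.
  i=1: a_1=1, p_1 = 1*5 + 1 = 6, q_1 = 1*1 + 0 = 1.
  i=2: a_2=19, p_2 = 19*6 + 5 = 119, q_2 = 19*1 + 1 = 20.
q_2 = 20 > 15, so the last convergent with denominator <= 15 is p_1/q_1 = 6/1.
The closest fraction with denominator <= 15 is either p_1/q_1 or the intermediate fraction (k*p_1 + p_0)/(k*q_1 + q_0) with the largest k >= 1 whose denominator stays <= 15; these approach x as k grows, and every other convergent or intermediate fraction in range is farther away.
Largest k: floor((15 - q_0)/q_1) = floor((15 - 1)/1) = 14.
That gives (14*6 + 5)/(14*1 + 1) = 89/15.
Compare the errors: |x - 6/1| = |119*1 - 6*20|/(20*1) = 1/20, and |x - 89/15| = |119*15 - 89*20|/(20*15) = 5/300.
Cross-multiplying, 5*20 = 100 < 300 = 1*300, so 5/300 is smaller: the intermediate fraction 89/15 is closer to x than 6/1.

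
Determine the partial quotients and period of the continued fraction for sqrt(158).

Write x_i = (sqrt(158) + m_i)/d_i with (m_0, d_0) = (0, 1). a_0 = floor(sqrt(158)) = 12, since 12^2 = 144 <= 158 < 169 = 13^2.
Iterate m_{i+1} = d_i*a_i - m_i, d_{i+1} = (158 - m_{i+1}^2)/d_i, a_{i+1} = floor((a_0 + m_{i+1})/d_{i+1}):
  m_1 = 1*12 - 0 = 12, d_1 = (158 - 12^2)/1 = 14/1 = 14, a_1 = floor((12 + 12)/14) = 1.
  m_2 = 14*1 - 12 = 2, d_2 = (158 - 2^2)/14 = 154/14 = 11, a_2 = floor((12 + 2)/11) = 1.
  m_3 = 11*1 - 2 = 9, d_3 = (158 - 9^2)/11 = 77/11 = 7, a_3 = floor((12 + 9)/7) = 3.
  m_4 = 7*3 - 9 = 12, d_4 = (158 - 12^2)/7 = 14/7 = 2, a_4 = floor((12 + 12)/2) = 12.
  m_5 = 2*12 - 12 = 12, d_5 = (158 - 12^2)/2 = 14/2 = 7, a_5 = floor((12 + 12)/7) = 3.
  m_6 = 7*3 - 12 = 9, d_6 = (158 - 9^2)/7 = 77/7 = 11, a_6 = floor((12 + 9)/11) = 1.
  m_7 = 11*1 - 9 = 2, d_7 = (158 - 2^2)/11 = 154/11 = 14, a_7 = floor((12 + 2)/14) = 1.
  m_8 = 14*1 - 2 = 12, d_8 = (158 - 12^2)/14 = 14/14 = 1, a_8 = floor((12 + 12)/1) = 24.
  m_9 = 1*24 - 12 = 12, d_9 = (158 - 12^2)/1 = 14/1 = 14: (m_9, d_9) = (m_1, d_1) = (12, 14), so from here the quotients repeat a_1, ..., a_8; the period length is 8.
Hence the expansion of sqrt(158) is a_0 = 12 followed by the repeating block 1, 1, 3, 12, 3, 1, 1, 24 (period 8).

[12; (1, 1, 3, 12, 3, 1, 1, 24)]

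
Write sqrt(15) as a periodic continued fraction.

Write x_i = (sqrt(15) + m_i)/d_i with (m_0, d_0) = (0, 1). a_0 = floor(sqrt(15)) = 3, since 3^2 = 9 <= 15 < 16 = 4^2.
Iterate m_{i+1} = d_i*a_i - m_i, d_{i+1} = (15 - m_{i+1}^2)/d_i, a_{i+1} = floor((a_0 + m_{i+1})/d_{i+1}):
  m_1 = 1*3 - 0 = 3, d_1 = (15 - 3^2)/1 = 6/1 = 6, a_1 = floor((3 + 3)/6) = 1.
  m_2 = 6*1 - 3 = 3, d_2 = (15 - 3^2)/6 = 6/6 = 1, a_2 = floor((3 + 3)/1) = 6.
  m_3 = 1*6 - 3 = 3, d_3 = (15 - 3^2)/1 = 6/1 = 6: (m_3, d_3) = (m_1, d_1) = (3, 6), so from here the quotients repeat a_1, a_2; the period length is 2.
Hence the expansion of sqrt(15) is a_0 = 3 followed by the repeating block 1, 6 (period 2).

[3; (1, 6)]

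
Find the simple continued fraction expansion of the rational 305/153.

Run the Euclidean algorithm on 305 and 153; the successive quotients are the partial quotients a_0, a_1, ... (each step inverts the fractional part left over by the previous one):
  305 = 1*153 + 152, so a_0 = 1.
  153 = 1*152 + 1, so a_1 = 1.
  152 = 152*1 + 0, so a_2 = 152.
The remainder reaches 0 after 3 divisions, so the expansion has 3 partial quotients, read off in order.

[1; 1, 152]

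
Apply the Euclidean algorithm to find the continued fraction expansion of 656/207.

Run the Euclidean algorithm on 656 and 207; the successive quotients are the partial quotients a_0, a_1, ... (each step inverts the fractional part left over by the previous one):
  656 = 3*207 + 35, so a_0 = 3.
  207 = 5*35 + 32, so a_1 = 5.
  35 = 1*32 + 3, so a_2 = 1.
  32 = 10*3 + 2, so a_3 = 10.
  3 = 1*2 + 1, so a_4 = 1.
  2 = 2*1 + 0, so a_5 = 2.
The remainder reaches 0 after 6 divisions, so the expansion has 6 partial quotients, read off in order.

[3; 5, 1, 10, 1, 2]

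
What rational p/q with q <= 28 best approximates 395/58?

143/21

Expand x = 395/58 as a continued fraction with the Euclidean algorithm:
  395 = 6*58 + 47, so a_0 = 6.
  58 = 1*47 + 11, so a_1 = 1.
  47 = 4*11 + 3, so a_2 = 4.
  11 = 3*3 + 2, so a_3 = 3.
  3 = 1*2 + 1, so a_4 = 1.
  2 = 2*1 + 0, so a_5 = 2.
so x = [6; 1, 4, 3, 1, 2].
Convergents (p_i = a_i*p_{i-1} + p_{i-2}, q_i = a_i*q_{i-1} + q_{i-2} with p_{-2}=0, p_{-1}=1, q_{-2}=1, q_{-1}=0), until the denominator exceeds 28:
  i=0: a_0=6, p_0 = 6*1 + 0 = 6, q_0 = 6*0 + 1 = 1.
  i=1: a_1=1, p_1 = 1*6 + 1 = 7, q_1 = 1*1 + 0 = 1.
  i=2: a_2=4, p_2 = 4*7 + 6 = 34, q_2 = 4*1 + 1 = 5.
  i=3: a_3=3, p_3 = 3*34 + 7 = 109, q_3 = 3*5 + 1 = 16.
  i=4: a_4=1, p_4 = 1*109 + 34 = 143, q_4 = 1*16 + 5 = 21.
  i=5: a_5=2, p_5 = 2*143 + 109 = 395, q_5 = 2*21 + 16 = 58.
q_5 = 58 > 28, so the last convergent with denominator <= 28 is p_4/q_4 = 143/21.
The closest fraction with denominator <= 28 is either p_4/q_4 or the intermediate fraction (k*p_4 + p_3)/(k*q_4 + q_3) with the largest k >= 1 whose denominator stays <= 28; these approach x as k grows, and every other convergent or intermediate fraction in range is farther away.
Largest k: floor((28 - q_3)/q_4) = floor((28 - 16)/21) = 0.
Since k = 0, no intermediate fraction beyond p_4/q_4 has denominator <= 28, so the convergent 143/21 is the closest (its error is |395*21 - 143*58|/(58*21) = 1/1218).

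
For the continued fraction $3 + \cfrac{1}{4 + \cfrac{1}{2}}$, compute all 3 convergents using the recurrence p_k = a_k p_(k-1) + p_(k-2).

Using the convergent recurrence p_i = a_i*p_{i-1} + p_{i-2}, q_i = a_i*q_{i-1} + q_{i-2} with p_{-2}=0, p_{-1}=1, q_{-2}=1, q_{-1}=0:
  i=0: a_0=3, p_0 = 3*1 + 0 = 3, q_0 = 3*0 + 1 = 1.
  i=1: a_1=4, p_1 = 4*3 + 1 = 13, q_1 = 4*1 + 0 = 4.
  i=2: a_2=2, p_2 = 2*13 + 3 = 29, q_2 = 2*4 + 1 = 9.

3/1, 13/4, 29/9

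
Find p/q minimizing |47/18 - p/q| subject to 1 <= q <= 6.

13/5

Expand x = 47/18 as a continued fraction with the Euclidean algorithm:
  47 = 2*18 + 11, so a_0 = 2.
  18 = 1*11 + 7, so a_1 = 1.
  11 = 1*7 + 4, so a_2 = 1.
  7 = 1*4 + 3, so a_3 = 1.
  4 = 1*3 + 1, so a_4 = 1.
  3 = 3*1 + 0, so a_5 = 3.
so x = [2; 1, 1, 1, 1, 3].
Convergents (p_i = a_i*p_{i-1} + p_{i-2}, q_i = a_i*q_{i-1} + q_{i-2} with p_{-2}=0, p_{-1}=1, q_{-2}=1, q_{-1}=0), until the denominator exceeds 6:
  i=0: a_0=2, p_0 = 2*1 + 0 = 2, q_0 = 2*0 + 1 = 1.
  i=1: a_1=1, p_1 = 1*2 + 1 = 3, q_1 = 1*1 + 0 = 1.
  i=2: a_2=1, p_2 = 1*3 + 2 = 5, q_2 = 1*1 + 1 = 2.
  i=3: a_3=1, p_3 = 1*5 + 3 = 8, q_3 = 1*2 + 1 = 3.
  i=4: a_4=1, p_4 = 1*8 + 5 = 13, q_4 = 1*3 + 2 = 5.
  i=5: a_5=3, p_5 = 3*13 + 8 = 47, q_5 = 3*5 + 3 = 18.
q_5 = 18 > 6, so the last convergent with denominator <= 6 is p_4/q_4 = 13/5.
The closest fraction with denominator <= 6 is either p_4/q_4 or the intermediate fraction (k*p_4 + p_3)/(k*q_4 + q_3) with the largest k >= 1 whose denominator stays <= 6; these approach x as k grows, and every other convergent or intermediate fraction in range is farther away.
Largest k: floor((6 - q_3)/q_4) = floor((6 - 3)/5) = 0.
Since k = 0, no intermediate fraction beyond p_4/q_4 has denominator <= 6, so the convergent 13/5 is the closest (its error is |47*5 - 13*18|/(18*5) = 1/90).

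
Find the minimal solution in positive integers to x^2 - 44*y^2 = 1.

(x, y) = (199, 30)

First expand sqrt(44) as a continued fraction. With x_i = (sqrt(44) + m_i)/d_i and (m_0, d_0) = (0, 1): a_0 = floor(sqrt(44)) = 6, since 6^2 = 36 <= 44 < 49 = 7^2.
Iterate m_{i+1} = d_i*a_i - m_i, d_{i+1} = (44 - m_{i+1}^2)/d_i, a_{i+1} = floor((a_0 + m_{i+1})/d_{i+1}):
  m_1 = 1*6 - 0 = 6, d_1 = (44 - 6^2)/1 = 8/1 = 8, a_1 = floor((6 + 6)/8) = 1.
  m_2 = 8*1 - 6 = 2, d_2 = (44 - 2^2)/8 = 40/8 = 5, a_2 = floor((6 + 2)/5) = 1.
  m_3 = 5*1 - 2 = 3, d_3 = (44 - 3^2)/5 = 35/5 = 7, a_3 = floor((6 + 3)/7) = 1.
  m_4 = 7*1 - 3 = 4, d_4 = (44 - 4^2)/7 = 28/7 = 4, a_4 = floor((6 + 4)/4) = 2.
  m_5 = 4*2 - 4 = 4, d_5 = (44 - 4^2)/4 = 28/4 = 7, a_5 = floor((6 + 4)/7) = 1.
  m_6 = 7*1 - 4 = 3, d_6 = (44 - 3^2)/7 = 35/7 = 5, a_6 = floor((6 + 3)/5) = 1.
  m_7 = 5*1 - 3 = 2, d_7 = (44 - 2^2)/5 = 40/5 = 8, a_7 = floor((6 + 2)/8) = 1.
  m_8 = 8*1 - 2 = 6, d_8 = (44 - 6^2)/8 = 8/8 = 1, a_8 = floor((6 + 6)/1) = 12.
  m_9 = 1*12 - 6 = 6, d_9 = (44 - 6^2)/1 = 8/1 = 8: (m_9, d_9) = (m_1, d_1) = (6, 8), so from here the quotients repeat a_1, ..., a_8; the period length is 8.
So sqrt(44) = [6; (1, 1, 1, 2, 1, 1, 1, 12)] with period length k = 8.
k is even, so the fundamental solution of x^2 - 44y^2 = 1 is (p_{k-1}, q_{k-1}) = (p_7, q_7); compute convergents through index 7.
Convergents (p_i = a_i*p_{i-1} + p_{i-2}, q_i = a_i*q_{i-1} + q_{i-2} with p_{-2}=0, p_{-1}=1, q_{-2}=1, q_{-1}=0):
  i=0: a_0=6, p_0 = 6*1 + 0 = 6, q_0 = 6*0 + 1 = 1.
  i=1: a_1=1, p_1 = 1*6 + 1 = 7, q_1 = 1*1 + 0 = 1.
  i=2: a_2=1, p_2 = 1*7 + 6 = 13, q_2 = 1*1 + 1 = 2.
  i=3: a_3=1, p_3 = 1*13 + 7 = 20, q_3 = 1*2 + 1 = 3.
  i=4: a_4=2, p_4 = 2*20 + 13 = 53, q_4 = 2*3 + 2 = 8.
  i=5: a_5=1, p_5 = 1*53 + 20 = 73, q_5 = 1*8 + 3 = 11.
  i=6: a_6=1, p_6 = 1*73 + 53 = 126, q_6 = 1*11 + 8 = 19.
  i=7: a_7=1, p_7 = 1*126 + 73 = 199, q_7 = 1*19 + 11 = 30.
Check: 199^2 - 44*30^2 = 39601 - 39600 = 1, so (x, y) = (199, 30) solves the equation, and by the theorem it is the least positive solution.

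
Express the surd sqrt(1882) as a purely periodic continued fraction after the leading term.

Write x_i = (sqrt(1882) + m_i)/d_i with (m_0, d_0) = (0, 1). a_0 = floor(sqrt(1882)) = 43, since 43^2 = 1849 <= 1882 < 1936 = 44^2.
Iterate m_{i+1} = d_i*a_i - m_i, d_{i+1} = (1882 - m_{i+1}^2)/d_i, a_{i+1} = floor((a_0 + m_{i+1})/d_{i+1}):
  m_1 = 1*43 - 0 = 43, d_1 = (1882 - 43^2)/1 = 33/1 = 33, a_1 = floor((43 + 43)/33) = 2.
  m_2 = 33*2 - 43 = 23, d_2 = (1882 - 23^2)/33 = 1353/33 = 41, a_2 = floor((43 + 23)/41) = 1.
  m_3 = 41*1 - 23 = 18, d_3 = (1882 - 18^2)/41 = 1558/41 = 38, a_3 = floor((43 + 18)/38) = 1.
  m_4 = 38*1 - 18 = 20, d_4 = (1882 - 20^2)/38 = 1482/38 = 39, a_4 = floor((43 + 20)/39) = 1.
  m_5 = 39*1 - 20 = 19, d_5 = (1882 - 19^2)/39 = 1521/39 = 39, a_5 = floor((43 + 19)/39) = 1.
  m_6 = 39*1 - 19 = 20, d_6 = (1882 - 20^2)/39 = 1482/39 = 38, a_6 = floor((43 + 20)/38) = 1.
  m_7 = 38*1 - 20 = 18, d_7 = (1882 - 18^2)/38 = 1558/38 = 41, a_7 = floor((43 + 18)/41) = 1.
  m_8 = 41*1 - 18 = 23, d_8 = (1882 - 23^2)/41 = 1353/41 = 33, a_8 = floor((43 + 23)/33) = 2.
  m_9 = 33*2 - 23 = 43, d_9 = (1882 - 43^2)/33 = 33/33 = 1, a_9 = floor((43 + 43)/1) = 86.
  m_10 = 1*86 - 43 = 43, d_10 = (1882 - 43^2)/1 = 33/1 = 33: (m_10, d_10) = (m_1, d_1) = (43, 33), so from here the quotients repeat a_1, ..., a_9; the period length is 9.
Hence the expansion of sqrt(1882) is a_0 = 43 followed by the repeating block 2, 1, 1, 1, 1, 1, 1, 2, 86 (period 9).

[43; (2, 1, 1, 1, 1, 1, 1, 2, 86)]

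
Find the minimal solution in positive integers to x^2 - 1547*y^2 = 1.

(x, y) = (118, 3)

First expand sqrt(1547) as a continued fraction. With x_i = (sqrt(1547) + m_i)/d_i and (m_0, d_0) = (0, 1): a_0 = floor(sqrt(1547)) = 39, since 39^2 = 1521 <= 1547 < 1600 = 40^2.
Iterate m_{i+1} = d_i*a_i - m_i, d_{i+1} = (1547 - m_{i+1}^2)/d_i, a_{i+1} = floor((a_0 + m_{i+1})/d_{i+1}):
  m_1 = 1*39 - 0 = 39, d_1 = (1547 - 39^2)/1 = 26/1 = 26, a_1 = floor((39 + 39)/26) = 3.
  m_2 = 26*3 - 39 = 39, d_2 = (1547 - 39^2)/26 = 26/26 = 1, a_2 = floor((39 + 39)/1) = 78.
  m_3 = 1*78 - 39 = 39, d_3 = (1547 - 39^2)/1 = 26/1 = 26: (m_3, d_3) = (m_1, d_1) = (39, 26), so from here the quotients repeat a_1, a_2; the period length is 2.
So sqrt(1547) = [39; (3, 78)] with period length k = 2.
k is even, so the fundamental solution of x^2 - 1547y^2 = 1 is (p_{k-1}, q_{k-1}) = (p_1, q_1); compute convergents through index 1.
Convergents (p_i = a_i*p_{i-1} + p_{i-2}, q_i = a_i*q_{i-1} + q_{i-2} with p_{-2}=0, p_{-1}=1, q_{-2}=1, q_{-1}=0):
  i=0: a_0=39, p_0 = 39*1 + 0 = 39, q_0 = 39*0 + 1 = 1.
  i=1: a_1=3, p_1 = 3*39 + 1 = 118, q_1 = 3*1 + 0 = 3.
Check: 118^2 - 1547*3^2 = 13924 - 13923 = 1, so (x, y) = (118, 3) solves the equation, and by the theorem it is the least positive solution.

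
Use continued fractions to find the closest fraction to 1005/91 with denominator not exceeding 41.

Expand x = 1005/91 as a continued fraction with the Euclidean algorithm:
  1005 = 11*91 + 4, so a_0 = 11.
  91 = 22*4 + 3, so a_1 = 22.
  4 = 1*3 + 1, so a_2 = 1.
  3 = 3*1 + 0, so a_3 = 3.
so x = [11; 22, 1, 3].
Convergents (p_i = a_i*p_{i-1} + p_{i-2}, q_i = a_i*q_{i-1} + q_{i-2} with p_{-2}=0, p_{-1}=1, q_{-2}=1, q_{-1}=0), until the denominator exceeds 41:
  i=0: a_0=11, p_0 = 11*1 + 0 = 11, q_0 = 11*0 + 1 = 1.
  i=1: a_1=22, p_1 = 22*11 + 1 = 243, q_1 = 22*1 + 0 = 22.
  i=2: a_2=1, p_2 = 1*243 + 11 = 254, q_2 = 1*22 + 1 = 23.
  i=3: a_3=3, p_3 = 3*254 + 243 = 1005, q_3 = 3*23 + 22 = 91.
q_3 = 91 > 41, so the last convergent with denominator <= 41 is p_2/q_2 = 254/23.
The closest fraction with denominator <= 41 is either p_2/q_2 or the intermediate fraction (k*p_2 + p_1)/(k*q_2 + q_1) with the largest k >= 1 whose denominator stays <= 41; these approach x as k grows, and every other convergent or intermediate fraction in range is farther away.
Largest k: floor((41 - q_1)/q_2) = floor((41 - 22)/23) = 0.
Since k = 0, no intermediate fraction beyond p_2/q_2 has denominator <= 41, so the convergent 254/23 is the closest (its error is |1005*23 - 254*91|/(91*23) = 1/2093).

254/23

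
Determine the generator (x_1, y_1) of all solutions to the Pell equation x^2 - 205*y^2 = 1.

First expand sqrt(205) as a continued fraction. With x_i = (sqrt(205) + m_i)/d_i and (m_0, d_0) = (0, 1): a_0 = floor(sqrt(205)) = 14, since 14^2 = 196 <= 205 < 225 = 15^2.
Iterate m_{i+1} = d_i*a_i - m_i, d_{i+1} = (205 - m_{i+1}^2)/d_i, a_{i+1} = floor((a_0 + m_{i+1})/d_{i+1}):
  m_1 = 1*14 - 0 = 14, d_1 = (205 - 14^2)/1 = 9/1 = 9, a_1 = floor((14 + 14)/9) = 3.
  m_2 = 9*3 - 14 = 13, d_2 = (205 - 13^2)/9 = 36/9 = 4, a_2 = floor((14 + 13)/4) = 6.
  m_3 = 4*6 - 13 = 11, d_3 = (205 - 11^2)/4 = 84/4 = 21, a_3 = floor((14 + 11)/21) = 1.
  m_4 = 21*1 - 11 = 10, d_4 = (205 - 10^2)/21 = 105/21 = 5, a_4 = floor((14 + 10)/5) = 4.
  m_5 = 5*4 - 10 = 10, d_5 = (205 - 10^2)/5 = 105/5 = 21, a_5 = floor((14 + 10)/21) = 1.
  m_6 = 21*1 - 10 = 11, d_6 = (205 - 11^2)/21 = 84/21 = 4, a_6 = floor((14 + 11)/4) = 6.
  m_7 = 4*6 - 11 = 13, d_7 = (205 - 13^2)/4 = 36/4 = 9, a_7 = floor((14 + 13)/9) = 3.
  m_8 = 9*3 - 13 = 14, d_8 = (205 - 14^2)/9 = 9/9 = 1, a_8 = floor((14 + 14)/1) = 28.
  m_9 = 1*28 - 14 = 14, d_9 = (205 - 14^2)/1 = 9/1 = 9: (m_9, d_9) = (m_1, d_1) = (14, 9), so from here the quotients repeat a_1, ..., a_8; the period length is 8.
So sqrt(205) = [14; (3, 6, 1, 4, 1, 6, 3, 28)] with period length k = 8.
k is even, so the fundamental solution of x^2 - 205y^2 = 1 is (p_{k-1}, q_{k-1}) = (p_7, q_7); compute convergents through index 7.
Convergents (p_i = a_i*p_{i-1} + p_{i-2}, q_i = a_i*q_{i-1} + q_{i-2} with p_{-2}=0, p_{-1}=1, q_{-2}=1, q_{-1}=0):
  i=0: a_0=14, p_0 = 14*1 + 0 = 14, q_0 = 14*0 + 1 = 1.
  i=1: a_1=3, p_1 = 3*14 + 1 = 43, q_1 = 3*1 + 0 = 3.
  i=2: a_2=6, p_2 = 6*43 + 14 = 272, q_2 = 6*3 + 1 = 19.
  i=3: a_3=1, p_3 = 1*272 + 43 = 315, q_3 = 1*19 + 3 = 22.
  i=4: a_4=4, p_4 = 4*315 + 272 = 1532, q_4 = 4*22 + 19 = 107.
  i=5: a_5=1, p_5 = 1*1532 + 315 = 1847, q_5 = 1*107 + 22 = 129.
  i=6: a_6=6, p_6 = 6*1847 + 1532 = 12614, q_6 = 6*129 + 107 = 881.
  i=7: a_7=3, p_7 = 3*12614 + 1847 = 39689, q_7 = 3*881 + 129 = 2772.
Check: 39689^2 - 205*2772^2 = 1575216721 - 1575216720 = 1, so (x, y) = (39689, 2772) solves the equation, and by the theorem it is the least positive solution.

(x, y) = (39689, 2772)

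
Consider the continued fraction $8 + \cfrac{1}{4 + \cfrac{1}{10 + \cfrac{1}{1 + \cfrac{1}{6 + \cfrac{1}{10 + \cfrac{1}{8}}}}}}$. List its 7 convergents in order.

8/1, 33/4, 338/41, 371/45, 2564/311, 26011/3155, 210652/25551

Using the convergent recurrence p_i = a_i*p_{i-1} + p_{i-2}, q_i = a_i*q_{i-1} + q_{i-2} with p_{-2}=0, p_{-1}=1, q_{-2}=1, q_{-1}=0:
  i=0: a_0=8, p_0 = 8*1 + 0 = 8, q_0 = 8*0 + 1 = 1.
  i=1: a_1=4, p_1 = 4*8 + 1 = 33, q_1 = 4*1 + 0 = 4.
  i=2: a_2=10, p_2 = 10*33 + 8 = 338, q_2 = 10*4 + 1 = 41.
  i=3: a_3=1, p_3 = 1*338 + 33 = 371, q_3 = 1*41 + 4 = 45.
  i=4: a_4=6, p_4 = 6*371 + 338 = 2564, q_4 = 6*45 + 41 = 311.
  i=5: a_5=10, p_5 = 10*2564 + 371 = 26011, q_5 = 10*311 + 45 = 3155.
  i=6: a_6=8, p_6 = 8*26011 + 2564 = 210652, q_6 = 8*3155 + 311 = 25551.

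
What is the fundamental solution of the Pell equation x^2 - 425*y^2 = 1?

First expand sqrt(425) as a continued fraction. With x_i = (sqrt(425) + m_i)/d_i and (m_0, d_0) = (0, 1): a_0 = floor(sqrt(425)) = 20, since 20^2 = 400 <= 425 < 441 = 21^2.
Iterate m_{i+1} = d_i*a_i - m_i, d_{i+1} = (425 - m_{i+1}^2)/d_i, a_{i+1} = floor((a_0 + m_{i+1})/d_{i+1}):
  m_1 = 1*20 - 0 = 20, d_1 = (425 - 20^2)/1 = 25/1 = 25, a_1 = floor((20 + 20)/25) = 1.
  m_2 = 25*1 - 20 = 5, d_2 = (425 - 5^2)/25 = 400/25 = 16, a_2 = floor((20 + 5)/16) = 1.
  m_3 = 16*1 - 5 = 11, d_3 = (425 - 11^2)/16 = 304/16 = 19, a_3 = floor((20 + 11)/19) = 1.
  m_4 = 19*1 - 11 = 8, d_4 = (425 - 8^2)/19 = 361/19 = 19, a_4 = floor((20 + 8)/19) = 1.
  m_5 = 19*1 - 8 = 11, d_5 = (425 - 11^2)/19 = 304/19 = 16, a_5 = floor((20 + 11)/16) = 1.
  m_6 = 16*1 - 11 = 5, d_6 = (425 - 5^2)/16 = 400/16 = 25, a_6 = floor((20 + 5)/25) = 1.
  m_7 = 25*1 - 5 = 20, d_7 = (425 - 20^2)/25 = 25/25 = 1, a_7 = floor((20 + 20)/1) = 40.
  m_8 = 1*40 - 20 = 20, d_8 = (425 - 20^2)/1 = 25/1 = 25: (m_8, d_8) = (m_1, d_1) = (20, 25), so from here the quotients repeat a_1, ..., a_7; the period length is 7.
So sqrt(425) = [20; (1, 1, 1, 1, 1, 1, 40)] with period length k = 7.
k is odd, so (p_{k-1}, q_{k-1}) only solves x^2 - 425y^2 = -1 and the fundamental solution of x^2 - 425y^2 = 1 is (p_{2k-1}, q_{2k-1}) = (p_13, q_13); compute convergents through index 13, running through the period twice.
Convergents (p_i = a_i*p_{i-1} + p_{i-2}, q_i = a_i*q_{i-1} + q_{i-2} with p_{-2}=0, p_{-1}=1, q_{-2}=1, q_{-1}=0):
  i=0: a_0=20, p_0 = 20*1 + 0 = 20, q_0 = 20*0 + 1 = 1.
  i=1: a_1=1, p_1 = 1*20 + 1 = 21, q_1 = 1*1 + 0 = 1.
  i=2: a_2=1, p_2 = 1*21 + 20 = 41, q_2 = 1*1 + 1 = 2.
  i=3: a_3=1, p_3 = 1*41 + 21 = 62, q_3 = 1*2 + 1 = 3.
  i=4: a_4=1, p_4 = 1*62 + 41 = 103, q_4 = 1*3 + 2 = 5.
  i=5: a_5=1, p_5 = 1*103 + 62 = 165, q_5 = 1*5 + 3 = 8.
  i=6: a_6=1, p_6 = 1*165 + 103 = 268, q_6 = 1*8 + 5 = 13.
  i=7: a_7=40, p_7 = 40*268 + 165 = 10885, q_7 = 40*13 + 8 = 528.
  i=8: a_8=1, p_8 = 1*10885 + 268 = 11153, q_8 = 1*528 + 13 = 541.
  i=9: a_9=1, p_9 = 1*11153 + 10885 = 22038, q_9 = 1*541 + 528 = 1069.
  i=10: a_10=1, p_10 = 1*22038 + 11153 = 33191, q_10 = 1*1069 + 541 = 1610.
  i=11: a_11=1, p_11 = 1*33191 + 22038 = 55229, q_11 = 1*1610 + 1069 = 2679.
  i=12: a_12=1, p_12 = 1*55229 + 33191 = 88420, q_12 = 1*2679 + 1610 = 4289.
  i=13: a_13=1, p_13 = 1*88420 + 55229 = 143649, q_13 = 1*4289 + 2679 = 6968.
Indeed p_6^2 - 425*q_6^2 = 71824 - 71825 = -1, not +1.
Check: 143649^2 - 425*6968^2 = 20635035201 - 20635035200 = 1, so (x, y) = (143649, 6968) solves the equation, and by the theorem it is the least positive solution.

(x, y) = (143649, 6968)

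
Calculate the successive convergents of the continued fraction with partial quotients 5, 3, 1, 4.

5/1, 16/3, 21/4, 100/19

Using the convergent recurrence p_i = a_i*p_{i-1} + p_{i-2}, q_i = a_i*q_{i-1} + q_{i-2} with p_{-2}=0, p_{-1}=1, q_{-2}=1, q_{-1}=0:
  i=0: a_0=5, p_0 = 5*1 + 0 = 5, q_0 = 5*0 + 1 = 1.
  i=1: a_1=3, p_1 = 3*5 + 1 = 16, q_1 = 3*1 + 0 = 3.
  i=2: a_2=1, p_2 = 1*16 + 5 = 21, q_2 = 1*3 + 1 = 4.
  i=3: a_3=4, p_3 = 4*21 + 16 = 100, q_3 = 4*4 + 3 = 19.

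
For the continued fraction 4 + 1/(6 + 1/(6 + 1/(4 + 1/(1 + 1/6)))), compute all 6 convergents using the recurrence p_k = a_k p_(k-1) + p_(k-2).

4/1, 25/6, 154/37, 641/154, 795/191, 5411/1300

Using the convergent recurrence p_i = a_i*p_{i-1} + p_{i-2}, q_i = a_i*q_{i-1} + q_{i-2} with p_{-2}=0, p_{-1}=1, q_{-2}=1, q_{-1}=0:
  i=0: a_0=4, p_0 = 4*1 + 0 = 4, q_0 = 4*0 + 1 = 1.
  i=1: a_1=6, p_1 = 6*4 + 1 = 25, q_1 = 6*1 + 0 = 6.
  i=2: a_2=6, p_2 = 6*25 + 4 = 154, q_2 = 6*6 + 1 = 37.
  i=3: a_3=4, p_3 = 4*154 + 25 = 641, q_3 = 4*37 + 6 = 154.
  i=4: a_4=1, p_4 = 1*641 + 154 = 795, q_4 = 1*154 + 37 = 191.
  i=5: a_5=6, p_5 = 6*795 + 641 = 5411, q_5 = 6*191 + 154 = 1300.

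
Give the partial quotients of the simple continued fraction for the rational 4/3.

[1; 3]

Run the Euclidean algorithm on 4 and 3; the successive quotients are the partial quotients a_0, a_1, ... (each step inverts the fractional part left over by the previous one):
  4 = 1*3 + 1, so a_0 = 1.
  3 = 3*1 + 0, so a_1 = 3.
The remainder reaches 0 after 2 divisions, so the expansion has 2 partial quotients, read off in order.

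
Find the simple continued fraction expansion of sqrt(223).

[14; (1, 13, 1, 28)]

Write x_i = (sqrt(223) + m_i)/d_i with (m_0, d_0) = (0, 1). a_0 = floor(sqrt(223)) = 14, since 14^2 = 196 <= 223 < 225 = 15^2.
Iterate m_{i+1} = d_i*a_i - m_i, d_{i+1} = (223 - m_{i+1}^2)/d_i, a_{i+1} = floor((a_0 + m_{i+1})/d_{i+1}):
  m_1 = 1*14 - 0 = 14, d_1 = (223 - 14^2)/1 = 27/1 = 27, a_1 = floor((14 + 14)/27) = 1.
  m_2 = 27*1 - 14 = 13, d_2 = (223 - 13^2)/27 = 54/27 = 2, a_2 = floor((14 + 13)/2) = 13.
  m_3 = 2*13 - 13 = 13, d_3 = (223 - 13^2)/2 = 54/2 = 27, a_3 = floor((14 + 13)/27) = 1.
  m_4 = 27*1 - 13 = 14, d_4 = (223 - 14^2)/27 = 27/27 = 1, a_4 = floor((14 + 14)/1) = 28.
  m_5 = 1*28 - 14 = 14, d_5 = (223 - 14^2)/1 = 27/1 = 27: (m_5, d_5) = (m_1, d_1) = (14, 27), so from here the quotients repeat a_1, ..., a_4; the period length is 4.
Hence the expansion of sqrt(223) is a_0 = 14 followed by the repeating block 1, 13, 1, 28 (period 4).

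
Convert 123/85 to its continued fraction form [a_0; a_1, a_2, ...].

[1; 2, 4, 4, 2]

Run the Euclidean algorithm on 123 and 85; the successive quotients are the partial quotients a_0, a_1, ... (each step inverts the fractional part left over by the previous one):
  123 = 1*85 + 38, so a_0 = 1.
  85 = 2*38 + 9, so a_1 = 2.
  38 = 4*9 + 2, so a_2 = 4.
  9 = 4*2 + 1, so a_3 = 4.
  2 = 2*1 + 0, so a_4 = 2.
The remainder reaches 0 after 5 divisions, so the expansion has 5 partial quotients, read off in order.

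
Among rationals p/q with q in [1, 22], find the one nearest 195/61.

Expand x = 195/61 as a continued fraction with the Euclidean algorithm:
  195 = 3*61 + 12, so a_0 = 3.
  61 = 5*12 + 1, so a_1 = 5.
  12 = 12*1 + 0, so a_2 = 12.
so x = [3; 5, 12].
Convergents (p_i = a_i*p_{i-1} + p_{i-2}, q_i = a_i*q_{i-1} + q_{i-2} with p_{-2}=0, p_{-1}=1, q_{-2}=1, q_{-1}=0), until the denominator exceeds 22:
  i=0: a_0=3, p_0 = 3*1 + 0 = 3, q_0 = 3*0 + 1 = 1.
  i=1: a_1=5, p_1 = 5*3 + 1 = 16, q_1 = 5*1 + 0 = 5.
  i=2: a_2=12, p_2 = 12*16 + 3 = 195, q_2 = 12*5 + 1 = 61.
q_2 = 61 > 22, so the last convergent with denominator <= 22 is p_1/q_1 = 16/5.
The closest fraction with denominator <= 22 is either p_1/q_1 or the intermediate fraction (k*p_1 + p_0)/(k*q_1 + q_0) with the largest k >= 1 whose denominator stays <= 22; these approach x as k grows, and every other convergent or intermediate fraction in range is farther away.
Largest k: floor((22 - q_0)/q_1) = floor((22 - 1)/5) = 4.
That gives (4*16 + 3)/(4*5 + 1) = 67/21.
Compare the errors: |x - 16/5| = |195*5 - 16*61|/(61*5) = 1/305, and |x - 67/21| = |195*21 - 67*61|/(61*21) = 8/1281.
Cross-multiplying, 1*1281 = 1281 < 2440 = 8*305, so 1/305 is smaller: the convergent 16/5 is closer to x than 67/21.

16/5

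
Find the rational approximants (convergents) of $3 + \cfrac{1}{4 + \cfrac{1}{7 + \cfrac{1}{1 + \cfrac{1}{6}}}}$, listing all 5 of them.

3/1, 13/4, 94/29, 107/33, 736/227

Using the convergent recurrence p_i = a_i*p_{i-1} + p_{i-2}, q_i = a_i*q_{i-1} + q_{i-2} with p_{-2}=0, p_{-1}=1, q_{-2}=1, q_{-1}=0:
  i=0: a_0=3, p_0 = 3*1 + 0 = 3, q_0 = 3*0 + 1 = 1.
  i=1: a_1=4, p_1 = 4*3 + 1 = 13, q_1 = 4*1 + 0 = 4.
  i=2: a_2=7, p_2 = 7*13 + 3 = 94, q_2 = 7*4 + 1 = 29.
  i=3: a_3=1, p_3 = 1*94 + 13 = 107, q_3 = 1*29 + 4 = 33.
  i=4: a_4=6, p_4 = 6*107 + 94 = 736, q_4 = 6*33 + 29 = 227.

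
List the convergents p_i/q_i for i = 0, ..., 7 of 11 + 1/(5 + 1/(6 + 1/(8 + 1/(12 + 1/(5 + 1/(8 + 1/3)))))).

11/1, 56/5, 347/31, 2832/253, 34331/3067, 174487/15588, 1430227/127771, 4465168/398901

Using the convergent recurrence p_i = a_i*p_{i-1} + p_{i-2}, q_i = a_i*q_{i-1} + q_{i-2} with p_{-2}=0, p_{-1}=1, q_{-2}=1, q_{-1}=0:
  i=0: a_0=11, p_0 = 11*1 + 0 = 11, q_0 = 11*0 + 1 = 1.
  i=1: a_1=5, p_1 = 5*11 + 1 = 56, q_1 = 5*1 + 0 = 5.
  i=2: a_2=6, p_2 = 6*56 + 11 = 347, q_2 = 6*5 + 1 = 31.
  i=3: a_3=8, p_3 = 8*347 + 56 = 2832, q_3 = 8*31 + 5 = 253.
  i=4: a_4=12, p_4 = 12*2832 + 347 = 34331, q_4 = 12*253 + 31 = 3067.
  i=5: a_5=5, p_5 = 5*34331 + 2832 = 174487, q_5 = 5*3067 + 253 = 15588.
  i=6: a_6=8, p_6 = 8*174487 + 34331 = 1430227, q_6 = 8*15588 + 3067 = 127771.
  i=7: a_7=3, p_7 = 3*1430227 + 174487 = 4465168, q_7 = 3*127771 + 15588 = 398901.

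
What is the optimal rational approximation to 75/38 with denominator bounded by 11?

Expand x = 75/38 as a continued fraction with the Euclidean algorithm:
  75 = 1*38 + 37, so a_0 = 1.
  38 = 1*37 + 1, so a_1 = 1.
  37 = 37*1 + 0, so a_2 = 37.
so x = [1; 1, 37].
Convergents (p_i = a_i*p_{i-1} + p_{i-2}, q_i = a_i*q_{i-1} + q_{i-2} with p_{-2}=0, p_{-1}=1, q_{-2}=1, q_{-1}=0), until the denominator exceeds 11:
  i=0: a_0=1, p_0 = 1*1 + 0 = 1, q_0 = 1*0 + 1 = 1.
  i=1: a_1=1, p_1 = 1*1 + 1 = 2, q_1 = 1*1 + 0 = 1.
  i=2: a_2=37, p_2 = 37*2 + 1 = 75, q_2 = 37*1 + 1 = 38.
q_2 = 38 > 11, so the last convergent with denominator <= 11 is p_1/q_1 = 2/1.
The closest fraction with denominator <= 11 is either p_1/q_1 or the intermediate fraction (k*p_1 + p_0)/(k*q_1 + q_0) with the largest k >= 1 whose denominator stays <= 11; these approach x as k grows, and every other convergent or intermediate fraction in range is farther away.
Largest k: floor((11 - q_0)/q_1) = floor((11 - 1)/1) = 10.
That gives (10*2 + 1)/(10*1 + 1) = 21/11.
Compare the errors: |x - 2/1| = |75*1 - 2*38|/(38*1) = 1/38, and |x - 21/11| = |75*11 - 21*38|/(38*11) = 27/418.
Cross-multiplying, 1*418 = 418 < 1026 = 27*38, so 1/38 is smaller: the convergent 2/1 is closer to x than 21/11.

2/1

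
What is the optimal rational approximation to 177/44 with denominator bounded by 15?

Expand x = 177/44 as a continued fraction with the Euclidean algorithm:
  177 = 4*44 + 1, so a_0 = 4.
  44 = 44*1 + 0, so a_1 = 44.
so x = [4; 44].
Convergents (p_i = a_i*p_{i-1} + p_{i-2}, q_i = a_i*q_{i-1} + q_{i-2} with p_{-2}=0, p_{-1}=1, q_{-2}=1, q_{-1}=0), until the denominator exceeds 15:
  i=0: a_0=4, p_0 = 4*1 + 0 = 4, q_0 = 4*0 + 1 = 1.
  i=1: a_1=44, p_1 = 44*4 + 1 = 177, q_1 = 44*1 + 0 = 44.
q_1 = 44 > 15, so the last convergent with denominator <= 15 is p_0/q_0 = 4/1.
The closest fraction with denominator <= 15 is either p_0/q_0 or the intermediate fraction (k*p_0 + p_{-1})/(k*q_0 + q_{-1}) with the largest k >= 1 whose denominator stays <= 15; these approach x as k grows, and every other convergent or intermediate fraction in range is farther away.
Largest k: floor((15 - q_{-1})/q_0) = floor((15 - 0)/1) = 15 (using the seeds p_{-1} = 1, q_{-1} = 0).
That gives (15*4 + 1)/(15*1 + 0) = 61/15.
Compare the errors: |x - 4/1| = |177*1 - 4*44|/(44*1) = 1/44, and |x - 61/15| = |177*15 - 61*44|/(44*15) = 29/660.
Cross-multiplying, 1*660 = 660 < 1276 = 29*44, so 1/44 is smaller: the convergent 4/1 is closer to x than 61/15.

4/1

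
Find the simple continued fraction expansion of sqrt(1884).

Write x_i = (sqrt(1884) + m_i)/d_i with (m_0, d_0) = (0, 1). a_0 = floor(sqrt(1884)) = 43, since 43^2 = 1849 <= 1884 < 1936 = 44^2.
Iterate m_{i+1} = d_i*a_i - m_i, d_{i+1} = (1884 - m_{i+1}^2)/d_i, a_{i+1} = floor((a_0 + m_{i+1})/d_{i+1}):
  m_1 = 1*43 - 0 = 43, d_1 = (1884 - 43^2)/1 = 35/1 = 35, a_1 = floor((43 + 43)/35) = 2.
  m_2 = 35*2 - 43 = 27, d_2 = (1884 - 27^2)/35 = 1155/35 = 33, a_2 = floor((43 + 27)/33) = 2.
  m_3 = 33*2 - 27 = 39, d_3 = (1884 - 39^2)/33 = 363/33 = 11, a_3 = floor((43 + 39)/11) = 7.
  m_4 = 11*7 - 39 = 38, d_4 = (1884 - 38^2)/11 = 440/11 = 40, a_4 = floor((43 + 38)/40) = 2.
  m_5 = 40*2 - 38 = 42, d_5 = (1884 - 42^2)/40 = 120/40 = 3, a_5 = floor((43 + 42)/3) = 28.
  m_6 = 3*28 - 42 = 42, d_6 = (1884 - 42^2)/3 = 120/3 = 40, a_6 = floor((43 + 42)/40) = 2.
  m_7 = 40*2 - 42 = 38, d_7 = (1884 - 38^2)/40 = 440/40 = 11, a_7 = floor((43 + 38)/11) = 7.
  m_8 = 11*7 - 38 = 39, d_8 = (1884 - 39^2)/11 = 363/11 = 33, a_8 = floor((43 + 39)/33) = 2.
  m_9 = 33*2 - 39 = 27, d_9 = (1884 - 27^2)/33 = 1155/33 = 35, a_9 = floor((43 + 27)/35) = 2.
  m_10 = 35*2 - 27 = 43, d_10 = (1884 - 43^2)/35 = 35/35 = 1, a_10 = floor((43 + 43)/1) = 86.
  m_11 = 1*86 - 43 = 43, d_11 = (1884 - 43^2)/1 = 35/1 = 35: (m_11, d_11) = (m_1, d_1) = (43, 35), so from here the quotients repeat a_1, ..., a_10; the period length is 10.
Hence the expansion of sqrt(1884) is a_0 = 43 followed by the repeating block 2, 2, 7, 2, 28, 2, 7, 2, 2, 86 (period 10).

[43; (2, 2, 7, 2, 28, 2, 7, 2, 2, 86)]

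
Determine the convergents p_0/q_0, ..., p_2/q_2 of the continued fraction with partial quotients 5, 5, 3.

5/1, 26/5, 83/16

Using the convergent recurrence p_i = a_i*p_{i-1} + p_{i-2}, q_i = a_i*q_{i-1} + q_{i-2} with p_{-2}=0, p_{-1}=1, q_{-2}=1, q_{-1}=0:
  i=0: a_0=5, p_0 = 5*1 + 0 = 5, q_0 = 5*0 + 1 = 1.
  i=1: a_1=5, p_1 = 5*5 + 1 = 26, q_1 = 5*1 + 0 = 5.
  i=2: a_2=3, p_2 = 3*26 + 5 = 83, q_2 = 3*5 + 1 = 16.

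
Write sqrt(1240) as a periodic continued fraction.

Write x_i = (sqrt(1240) + m_i)/d_i with (m_0, d_0) = (0, 1). a_0 = floor(sqrt(1240)) = 35, since 35^2 = 1225 <= 1240 < 1296 = 36^2.
Iterate m_{i+1} = d_i*a_i - m_i, d_{i+1} = (1240 - m_{i+1}^2)/d_i, a_{i+1} = floor((a_0 + m_{i+1})/d_{i+1}):
  m_1 = 1*35 - 0 = 35, d_1 = (1240 - 35^2)/1 = 15/1 = 15, a_1 = floor((35 + 35)/15) = 4.
  m_2 = 15*4 - 35 = 25, d_2 = (1240 - 25^2)/15 = 615/15 = 41, a_2 = floor((35 + 25)/41) = 1.
  m_3 = 41*1 - 25 = 16, d_3 = (1240 - 16^2)/41 = 984/41 = 24, a_3 = floor((35 + 16)/24) = 2.
  m_4 = 24*2 - 16 = 32, d_4 = (1240 - 32^2)/24 = 216/24 = 9, a_4 = floor((35 + 32)/9) = 7.
  m_5 = 9*7 - 32 = 31, d_5 = (1240 - 31^2)/9 = 279/9 = 31, a_5 = floor((35 + 31)/31) = 2.
  m_6 = 31*2 - 31 = 31, d_6 = (1240 - 31^2)/31 = 279/31 = 9, a_6 = floor((35 + 31)/9) = 7.
  m_7 = 9*7 - 31 = 32, d_7 = (1240 - 32^2)/9 = 216/9 = 24, a_7 = floor((35 + 32)/24) = 2.
  m_8 = 24*2 - 32 = 16, d_8 = (1240 - 16^2)/24 = 984/24 = 41, a_8 = floor((35 + 16)/41) = 1.
  m_9 = 41*1 - 16 = 25, d_9 = (1240 - 25^2)/41 = 615/41 = 15, a_9 = floor((35 + 25)/15) = 4.
  m_10 = 15*4 - 25 = 35, d_10 = (1240 - 35^2)/15 = 15/15 = 1, a_10 = floor((35 + 35)/1) = 70.
  m_11 = 1*70 - 35 = 35, d_11 = (1240 - 35^2)/1 = 15/1 = 15: (m_11, d_11) = (m_1, d_1) = (35, 15), so from here the quotients repeat a_1, ..., a_10; the period length is 10.
Hence the expansion of sqrt(1240) is a_0 = 35 followed by the repeating block 4, 1, 2, 7, 2, 7, 2, 1, 4, 70 (period 10).

[35; (4, 1, 2, 7, 2, 7, 2, 1, 4, 70)]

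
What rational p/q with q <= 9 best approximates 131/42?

25/8

Expand x = 131/42 as a continued fraction with the Euclidean algorithm:
  131 = 3*42 + 5, so a_0 = 3.
  42 = 8*5 + 2, so a_1 = 8.
  5 = 2*2 + 1, so a_2 = 2.
  2 = 2*1 + 0, so a_3 = 2.
so x = [3; 8, 2, 2].
Convergents (p_i = a_i*p_{i-1} + p_{i-2}, q_i = a_i*q_{i-1} + q_{i-2} with p_{-2}=0, p_{-1}=1, q_{-2}=1, q_{-1}=0), until the denominator exceeds 9:
  i=0: a_0=3, p_0 = 3*1 + 0 = 3, q_0 = 3*0 + 1 = 1.
  i=1: a_1=8, p_1 = 8*3 + 1 = 25, q_1 = 8*1 + 0 = 8.
  i=2: a_2=2, p_2 = 2*25 + 3 = 53, q_2 = 2*8 + 1 = 17.
q_2 = 17 > 9, so the last convergent with denominator <= 9 is p_1/q_1 = 25/8.
The closest fraction with denominator <= 9 is either p_1/q_1 or the intermediate fraction (k*p_1 + p_0)/(k*q_1 + q_0) with the largest k >= 1 whose denominator stays <= 9; these approach x as k grows, and every other convergent or intermediate fraction in range is farther away.
Largest k: floor((9 - q_0)/q_1) = floor((9 - 1)/8) = 1.
That gives (1*25 + 3)/(1*8 + 1) = 28/9.
Compare the errors: |x - 25/8| = |131*8 - 25*42|/(42*8) = 2/336, and |x - 28/9| = |131*9 - 28*42|/(42*9) = 3/378.
Cross-multiplying, 2*378 = 756 < 1008 = 3*336, so 2/336 is smaller: the convergent 25/8 is closer to x than 28/9.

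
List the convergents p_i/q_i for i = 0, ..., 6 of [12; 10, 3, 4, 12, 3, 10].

12/1, 121/10, 375/31, 1621/134, 19827/1639, 61102/5051, 630847/52149

Using the convergent recurrence p_i = a_i*p_{i-1} + p_{i-2}, q_i = a_i*q_{i-1} + q_{i-2} with p_{-2}=0, p_{-1}=1, q_{-2}=1, q_{-1}=0:
  i=0: a_0=12, p_0 = 12*1 + 0 = 12, q_0 = 12*0 + 1 = 1.
  i=1: a_1=10, p_1 = 10*12 + 1 = 121, q_1 = 10*1 + 0 = 10.
  i=2: a_2=3, p_2 = 3*121 + 12 = 375, q_2 = 3*10 + 1 = 31.
  i=3: a_3=4, p_3 = 4*375 + 121 = 1621, q_3 = 4*31 + 10 = 134.
  i=4: a_4=12, p_4 = 12*1621 + 375 = 19827, q_4 = 12*134 + 31 = 1639.
  i=5: a_5=3, p_5 = 3*19827 + 1621 = 61102, q_5 = 3*1639 + 134 = 5051.
  i=6: a_6=10, p_6 = 10*61102 + 19827 = 630847, q_6 = 10*5051 + 1639 = 52149.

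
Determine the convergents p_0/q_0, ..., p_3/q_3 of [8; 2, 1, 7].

Using the convergent recurrence p_i = a_i*p_{i-1} + p_{i-2}, q_i = a_i*q_{i-1} + q_{i-2} with p_{-2}=0, p_{-1}=1, q_{-2}=1, q_{-1}=0:
  i=0: a_0=8, p_0 = 8*1 + 0 = 8, q_0 = 8*0 + 1 = 1.
  i=1: a_1=2, p_1 = 2*8 + 1 = 17, q_1 = 2*1 + 0 = 2.
  i=2: a_2=1, p_2 = 1*17 + 8 = 25, q_2 = 1*2 + 1 = 3.
  i=3: a_3=7, p_3 = 7*25 + 17 = 192, q_3 = 7*3 + 2 = 23.

8/1, 17/2, 25/3, 192/23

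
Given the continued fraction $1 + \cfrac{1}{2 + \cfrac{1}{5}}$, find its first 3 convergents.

1/1, 3/2, 16/11

Using the convergent recurrence p_i = a_i*p_{i-1} + p_{i-2}, q_i = a_i*q_{i-1} + q_{i-2} with p_{-2}=0, p_{-1}=1, q_{-2}=1, q_{-1}=0:
  i=0: a_0=1, p_0 = 1*1 + 0 = 1, q_0 = 1*0 + 1 = 1.
  i=1: a_1=2, p_1 = 2*1 + 1 = 3, q_1 = 2*1 + 0 = 2.
  i=2: a_2=5, p_2 = 5*3 + 1 = 16, q_2 = 5*2 + 1 = 11.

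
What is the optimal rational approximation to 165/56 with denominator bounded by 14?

41/14

Expand x = 165/56 as a continued fraction with the Euclidean algorithm:
  165 = 2*56 + 53, so a_0 = 2.
  56 = 1*53 + 3, so a_1 = 1.
  53 = 17*3 + 2, so a_2 = 17.
  3 = 1*2 + 1, so a_3 = 1.
  2 = 2*1 + 0, so a_4 = 2.
so x = [2; 1, 17, 1, 2].
Convergents (p_i = a_i*p_{i-1} + p_{i-2}, q_i = a_i*q_{i-1} + q_{i-2} with p_{-2}=0, p_{-1}=1, q_{-2}=1, q_{-1}=0), until the denominator exceeds 14:
  i=0: a_0=2, p_0 = 2*1 + 0 = 2, q_0 = 2*0 + 1 = 1.
  i=1: a_1=1, p_1 = 1*2 + 1 = 3, q_1 = 1*1 + 0 = 1.
  i=2: a_2=17, p_2 = 17*3 + 2 = 53, q_2 = 17*1 + 1 = 18.
q_2 = 18 > 14, so the last convergent with denominator <= 14 is p_1/q_1 = 3/1.
The closest fraction with denominator <= 14 is either p_1/q_1 or the intermediate fraction (k*p_1 + p_0)/(k*q_1 + q_0) with the largest k >= 1 whose denominator stays <= 14; these approach x as k grows, and every other convergent or intermediate fraction in range is farther away.
Largest k: floor((14 - q_0)/q_1) = floor((14 - 1)/1) = 13.
That gives (13*3 + 2)/(13*1 + 1) = 41/14.
Compare the errors: |x - 3/1| = |165*1 - 3*56|/(56*1) = 3/56, and |x - 41/14| = |165*14 - 41*56|/(56*14) = 14/784.
Cross-multiplying, 14*56 = 784 < 2352 = 3*784, so 14/784 is smaller: the intermediate fraction 41/14 is closer to x than 3/1.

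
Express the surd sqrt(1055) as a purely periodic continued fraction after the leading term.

Write x_i = (sqrt(1055) + m_i)/d_i with (m_0, d_0) = (0, 1). a_0 = floor(sqrt(1055)) = 32, since 32^2 = 1024 <= 1055 < 1089 = 33^2.
Iterate m_{i+1} = d_i*a_i - m_i, d_{i+1} = (1055 - m_{i+1}^2)/d_i, a_{i+1} = floor((a_0 + m_{i+1})/d_{i+1}):
  m_1 = 1*32 - 0 = 32, d_1 = (1055 - 32^2)/1 = 31/1 = 31, a_1 = floor((32 + 32)/31) = 2.
  m_2 = 31*2 - 32 = 30, d_2 = (1055 - 30^2)/31 = 155/31 = 5, a_2 = floor((32 + 30)/5) = 12.
  m_3 = 5*12 - 30 = 30, d_3 = (1055 - 30^2)/5 = 155/5 = 31, a_3 = floor((32 + 30)/31) = 2.
  m_4 = 31*2 - 30 = 32, d_4 = (1055 - 32^2)/31 = 31/31 = 1, a_4 = floor((32 + 32)/1) = 64.
  m_5 = 1*64 - 32 = 32, d_5 = (1055 - 32^2)/1 = 31/1 = 31: (m_5, d_5) = (m_1, d_1) = (32, 31), so from here the quotients repeat a_1, ..., a_4; the period length is 4.
Hence the expansion of sqrt(1055) is a_0 = 32 followed by the repeating block 2, 12, 2, 64 (period 4).

[32; (2, 12, 2, 64)]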